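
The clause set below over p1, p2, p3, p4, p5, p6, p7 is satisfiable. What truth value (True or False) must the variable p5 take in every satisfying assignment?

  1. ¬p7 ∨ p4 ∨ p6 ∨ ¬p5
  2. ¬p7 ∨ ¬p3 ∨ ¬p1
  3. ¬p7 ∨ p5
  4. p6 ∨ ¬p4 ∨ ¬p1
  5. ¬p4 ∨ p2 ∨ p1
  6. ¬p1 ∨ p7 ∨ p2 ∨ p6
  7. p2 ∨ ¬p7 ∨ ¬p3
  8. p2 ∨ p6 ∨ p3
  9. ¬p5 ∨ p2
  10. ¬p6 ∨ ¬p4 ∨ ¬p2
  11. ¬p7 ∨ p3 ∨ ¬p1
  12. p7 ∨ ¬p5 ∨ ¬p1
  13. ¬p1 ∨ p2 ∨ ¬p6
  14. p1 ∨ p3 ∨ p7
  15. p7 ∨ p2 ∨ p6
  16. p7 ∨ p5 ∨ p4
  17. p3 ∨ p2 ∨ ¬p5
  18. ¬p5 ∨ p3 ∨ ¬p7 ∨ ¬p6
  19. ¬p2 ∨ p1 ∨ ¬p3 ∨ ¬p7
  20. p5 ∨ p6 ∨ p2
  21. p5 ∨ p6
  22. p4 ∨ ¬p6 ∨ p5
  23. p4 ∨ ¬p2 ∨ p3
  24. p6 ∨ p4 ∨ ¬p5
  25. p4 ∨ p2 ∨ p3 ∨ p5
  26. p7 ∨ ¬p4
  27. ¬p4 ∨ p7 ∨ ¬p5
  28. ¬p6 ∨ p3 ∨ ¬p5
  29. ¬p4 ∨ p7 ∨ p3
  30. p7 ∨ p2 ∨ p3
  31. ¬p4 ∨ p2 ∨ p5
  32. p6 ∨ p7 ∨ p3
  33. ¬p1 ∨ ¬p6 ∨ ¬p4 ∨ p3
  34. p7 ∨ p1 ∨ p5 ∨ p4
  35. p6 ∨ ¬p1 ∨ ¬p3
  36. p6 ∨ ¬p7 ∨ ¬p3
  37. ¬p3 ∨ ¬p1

True

Suppose p5 = False.
From the singleton clause (¬p7), p7 = False.
From the singleton clause (p4), p4 = True.
Now (¬p4) is unsatisfied and unit — conflict.
So every satisfying assignment has p5 = True.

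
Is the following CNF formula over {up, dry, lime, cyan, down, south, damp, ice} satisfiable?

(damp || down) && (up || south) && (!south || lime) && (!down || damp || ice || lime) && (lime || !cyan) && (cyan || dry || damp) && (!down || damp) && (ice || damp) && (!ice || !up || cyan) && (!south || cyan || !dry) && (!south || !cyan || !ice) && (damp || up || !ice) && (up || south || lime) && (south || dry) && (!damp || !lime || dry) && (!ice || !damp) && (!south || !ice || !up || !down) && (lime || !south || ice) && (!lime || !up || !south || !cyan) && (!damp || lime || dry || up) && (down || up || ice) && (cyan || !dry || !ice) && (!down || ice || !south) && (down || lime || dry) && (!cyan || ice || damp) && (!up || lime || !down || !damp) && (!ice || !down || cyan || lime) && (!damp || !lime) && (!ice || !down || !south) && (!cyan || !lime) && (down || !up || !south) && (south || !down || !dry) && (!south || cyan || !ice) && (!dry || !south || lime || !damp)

Try damp = true.
(!ice) alone gives ice = false.
(!lime) alone gives lime = false.
(!south) alone gives south = false.
(up) alone gives up = true.
(!cyan) alone gives cyan = false.
(dry) alone gives dry = true.
(!down) alone gives down = false.
This assignment satisfies each clause.
A satisfying assignment: up: true,  dry: true,  lime: false,  cyan: false,  down: false,  south: false,  damp: true,  ice: false.

Satisfiable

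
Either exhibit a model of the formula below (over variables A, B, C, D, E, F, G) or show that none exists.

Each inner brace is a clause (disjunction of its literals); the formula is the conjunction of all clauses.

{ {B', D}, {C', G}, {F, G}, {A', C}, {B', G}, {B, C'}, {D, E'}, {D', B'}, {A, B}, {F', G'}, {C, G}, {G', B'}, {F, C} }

UNSATISFIABLE

Branch on B: set B = 0.
(C') alone gives C = 0.
(A') alone gives A = 0.
But (A) is also a unit clause — contradiction.
Undo B and try B = 1.
(D) alone gives D = 1.
But (D') is also a unit clause — contradiction.
Both values of B lead to a conflict.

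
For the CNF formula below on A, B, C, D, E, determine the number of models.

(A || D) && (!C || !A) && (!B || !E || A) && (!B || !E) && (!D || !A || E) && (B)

3

There are 2^5 = 32 truth assignments over (A, B, C, D, E).
Split on E. With E = true, the clauses containing E are satisfied and !E drops from the rest; 0 of the 2^4 = 16 assignments to the other variables satisfy what remains.
With E = false, by the same count on the reduced clause set, 3 assignments work.
(One model: A=F, B=T, C=F, D=T, E=F.)
Total: 0 + 3 = 3.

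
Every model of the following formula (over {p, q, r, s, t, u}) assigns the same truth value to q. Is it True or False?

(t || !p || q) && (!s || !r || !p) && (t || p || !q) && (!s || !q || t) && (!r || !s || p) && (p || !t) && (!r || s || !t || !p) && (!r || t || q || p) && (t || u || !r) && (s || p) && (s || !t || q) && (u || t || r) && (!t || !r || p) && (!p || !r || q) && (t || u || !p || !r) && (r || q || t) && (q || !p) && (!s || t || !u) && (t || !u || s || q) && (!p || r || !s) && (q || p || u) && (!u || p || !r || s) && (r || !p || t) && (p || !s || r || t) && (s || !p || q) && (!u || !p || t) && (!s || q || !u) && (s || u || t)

Suppose q = false.
The clause (!p) is unit, so p = false.
The clause (!t) is unit, so t = false.
The clause (!r) is unit, so r = false.
Now (r) is unsatisfied and unit — conflict.
So every satisfying assignment has q = True.

True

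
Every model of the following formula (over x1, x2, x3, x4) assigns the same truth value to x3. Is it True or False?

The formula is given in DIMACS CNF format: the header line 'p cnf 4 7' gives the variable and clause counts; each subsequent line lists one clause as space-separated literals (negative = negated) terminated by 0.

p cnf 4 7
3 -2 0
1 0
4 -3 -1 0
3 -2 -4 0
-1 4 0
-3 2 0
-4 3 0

True

Suppose x3 = False.
(¬x2) alone gives x2 = False.
(x1) alone gives x1 = True.
(x4) alone gives x4 = True.
That conflicts with the unit clause (¬x4).
So every satisfying assignment has x3 = True.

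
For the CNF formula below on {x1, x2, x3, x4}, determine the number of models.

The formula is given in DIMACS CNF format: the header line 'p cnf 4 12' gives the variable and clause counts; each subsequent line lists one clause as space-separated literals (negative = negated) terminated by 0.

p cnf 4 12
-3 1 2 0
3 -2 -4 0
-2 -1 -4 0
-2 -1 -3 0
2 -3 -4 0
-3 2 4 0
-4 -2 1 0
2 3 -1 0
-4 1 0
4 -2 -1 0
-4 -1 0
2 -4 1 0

3

There are 2^4 = 16 truth assignments over (x1, x2, x3, x4).
Check each against the 12 clauses (columns in the order x1, x2, x3, x4):
  F F F F  ✓ satisfies all
  F F F T  ✗ fails (¬x4 ∨ x1)
  F F T F  ✗ fails (¬x3 ∨ x1 ∨ x2)
  F F T T  ✗ fails (¬x3 ∨ x1 ∨ x2)
  F T F F  ✓ satisfies all
  F T F T  ✗ fails (x3 ∨ ¬x2 ∨ ¬x4)
  F T T F  ✓ satisfies all
  F T T T  ✗ fails (¬x4 ∨ ¬x2 ∨ x1)
  T F F F  ✗ fails (x2 ∨ x3 ∨ ¬x1)
  T F F T  ✗ fails (x2 ∨ x3 ∨ ¬x1)
  T F T F  ✗ fails (¬x3 ∨ x2 ∨ x4)
  T F T T  ✗ fails (x2 ∨ ¬x3 ∨ ¬x4)
  T T F F  ✗ fails (x4 ∨ ¬x2 ∨ ¬x1)
  T T F T  ✗ fails (x3 ∨ ¬x2 ∨ ¬x4)
  T T T F  ✗ fails (¬x2 ∨ ¬x1 ∨ ¬x3)
  T T T T  ✗ fails (¬x2 ∨ ¬x1 ∨ ¬x4)
3 of the 16 rows are models.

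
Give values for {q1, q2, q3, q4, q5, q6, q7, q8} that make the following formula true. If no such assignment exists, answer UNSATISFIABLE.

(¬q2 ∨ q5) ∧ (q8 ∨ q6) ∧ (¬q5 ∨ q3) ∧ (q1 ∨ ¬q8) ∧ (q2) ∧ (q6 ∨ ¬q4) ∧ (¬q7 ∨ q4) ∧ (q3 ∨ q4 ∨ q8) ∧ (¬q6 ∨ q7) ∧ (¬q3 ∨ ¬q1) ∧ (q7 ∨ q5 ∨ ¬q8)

q1=False, q2=True, q3=True, q4=True, q5=True, q6=True, q7=True, q8=False

The clause (q2) is unit, so q2 = True.
The clause (q5) is unit, so q5 = True.
The clause (q3) is unit, so q3 = True.
The clause (¬q1) is unit, so q1 = False.
The clause (¬q8) is unit, so q8 = False.
The clause (q6) is unit, so q6 = True.
The clause (q7) is unit, so q7 = True.
The clause (q4) is unit, so q4 = True.
Every clause now holds.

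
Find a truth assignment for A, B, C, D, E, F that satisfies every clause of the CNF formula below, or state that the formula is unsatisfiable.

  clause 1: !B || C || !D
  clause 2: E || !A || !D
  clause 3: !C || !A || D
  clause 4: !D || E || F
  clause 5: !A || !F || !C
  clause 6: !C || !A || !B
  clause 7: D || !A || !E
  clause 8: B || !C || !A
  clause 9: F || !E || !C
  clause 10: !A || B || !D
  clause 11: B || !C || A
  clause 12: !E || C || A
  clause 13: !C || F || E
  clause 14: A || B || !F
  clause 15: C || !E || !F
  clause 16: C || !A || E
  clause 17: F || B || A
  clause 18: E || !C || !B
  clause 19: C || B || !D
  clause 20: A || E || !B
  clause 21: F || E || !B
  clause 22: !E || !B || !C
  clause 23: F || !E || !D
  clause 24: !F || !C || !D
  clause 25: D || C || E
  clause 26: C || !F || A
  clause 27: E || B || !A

Suppose B = false.
Suppose C = false.
From the singleton clause (!D), D = false.
From the singleton clause (E), E = true.
From the singleton clause (!A), A = false.
That conflicts with the unit clause (A).
Backtrack on C: now try C = true.
From the singleton clause (!A), A = false.
That conflicts with the unit clause (A).
Both values of C lead to a conflict.
Backtrack on B: now try B = true.
Suppose C = true.
From the singleton clause (!A), A = false.
From the singleton clause (E), E = true.
That conflicts with the unit clause (!E).
Backtrack on C: now try C = false.
From the singleton clause (!D), D = false.
From the singleton clause (E), E = true.
From the singleton clause (!A), A = false.
That conflicts with the unit clause (A).
Both values of C lead to a conflict.
Both values of B lead to a conflict.

UNSATISFIABLE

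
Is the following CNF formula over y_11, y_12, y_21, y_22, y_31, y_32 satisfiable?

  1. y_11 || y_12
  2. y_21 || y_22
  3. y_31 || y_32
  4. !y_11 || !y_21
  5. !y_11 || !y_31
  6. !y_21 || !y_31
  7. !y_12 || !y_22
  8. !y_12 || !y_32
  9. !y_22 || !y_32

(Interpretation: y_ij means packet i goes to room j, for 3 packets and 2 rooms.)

Suppose y_11 = true.
From the singleton clause (!y_21), y_21 = false.
From the singleton clause (y_22), y_22 = true.
From the singleton clause (!y_31), y_31 = false.
From the singleton clause (y_32), y_32 = true.
Now (!y_32) is unsatisfied and unit — conflict.
That branch fails; take y_11 = false instead.
From the singleton clause (y_12), y_12 = true.
From the singleton clause (!y_22), y_22 = false.
From the singleton clause (y_21), y_21 = true.
From the singleton clause (!y_31), y_31 = false.
From the singleton clause (y_32), y_32 = true.
Now (!y_32) is unsatisfied and unit — conflict.
Either choice for y_11 ends in contradiction.
No assignment satisfies every clause.

Unsatisfiable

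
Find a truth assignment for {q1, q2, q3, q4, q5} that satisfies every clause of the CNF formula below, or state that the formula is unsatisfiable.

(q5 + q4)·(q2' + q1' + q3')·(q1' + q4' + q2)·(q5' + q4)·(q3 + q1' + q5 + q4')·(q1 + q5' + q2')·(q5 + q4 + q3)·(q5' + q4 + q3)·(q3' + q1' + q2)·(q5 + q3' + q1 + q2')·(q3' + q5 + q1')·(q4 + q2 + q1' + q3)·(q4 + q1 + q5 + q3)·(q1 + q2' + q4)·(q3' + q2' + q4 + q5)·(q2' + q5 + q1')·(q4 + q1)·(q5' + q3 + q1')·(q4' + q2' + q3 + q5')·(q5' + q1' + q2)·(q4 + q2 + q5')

q1 ↦ 0, q2 ↦ 1, q3 ↦ 0, q4 ↦ 1, q5 ↦ 0

Try q5 = 0.
Unit clause (q4) forces q4 = 1.
Try q1 = 0.
Try q3 = 0.
All clauses hold; q2 can take either value.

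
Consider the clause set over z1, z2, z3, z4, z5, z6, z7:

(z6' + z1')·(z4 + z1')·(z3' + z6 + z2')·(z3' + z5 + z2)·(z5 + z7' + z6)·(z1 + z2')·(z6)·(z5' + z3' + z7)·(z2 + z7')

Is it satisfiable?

Yes

(z6) alone gives z6 = 1.
(z1') alone gives z1 = 0.
(z2') alone gives z2 = 0.
(z7') alone gives z7 = 0.
Try z3 = 0.
Every clause is now satisfied; z4, z5 are unconstrained.
A satisfying assignment: z1=0,  z2=0,  z3=0,  z4=0,  z5=0,  z6=1,  z7=0.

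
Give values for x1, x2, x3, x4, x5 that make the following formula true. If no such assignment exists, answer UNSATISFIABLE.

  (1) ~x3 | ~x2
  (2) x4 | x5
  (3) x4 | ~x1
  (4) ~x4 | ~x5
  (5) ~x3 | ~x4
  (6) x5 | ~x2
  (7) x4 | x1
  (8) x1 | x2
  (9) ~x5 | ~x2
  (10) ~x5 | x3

x1 ↦ 1, x2 ↦ 0, x3 ↦ 0, x4 ↦ 1, x5 ↦ 0

Branch on x3: set x3 = 0.
From the singleton clause (~x5), x5 = 0.
From the singleton clause (x4), x4 = 1.
From the singleton clause (~x2), x2 = 0.
From the singleton clause (x1), x1 = 1.
This assignment satisfies each clause.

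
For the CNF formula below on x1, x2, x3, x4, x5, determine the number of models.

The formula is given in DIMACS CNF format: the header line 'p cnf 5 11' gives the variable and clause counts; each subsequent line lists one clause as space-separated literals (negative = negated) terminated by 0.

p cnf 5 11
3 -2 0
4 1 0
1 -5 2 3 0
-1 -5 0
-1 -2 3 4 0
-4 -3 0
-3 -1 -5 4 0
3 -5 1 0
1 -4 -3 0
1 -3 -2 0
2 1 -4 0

4

There are 2^5 = 32 truth assignments over (x1, x2, x3, x4, x5).
Split on x3. With x3 = True, the clauses containing x3 are satisfied and ¬x3 drops from the rest; 2 of the 2^4 = 16 assignments to the other variables satisfy what remains.
With x3 = False, by the same count on the reduced clause set, 2 assignments work.
(One model: x1=T, x2=F, x3=F, x4=F, x5=F.)
Total: 2 + 2 = 4.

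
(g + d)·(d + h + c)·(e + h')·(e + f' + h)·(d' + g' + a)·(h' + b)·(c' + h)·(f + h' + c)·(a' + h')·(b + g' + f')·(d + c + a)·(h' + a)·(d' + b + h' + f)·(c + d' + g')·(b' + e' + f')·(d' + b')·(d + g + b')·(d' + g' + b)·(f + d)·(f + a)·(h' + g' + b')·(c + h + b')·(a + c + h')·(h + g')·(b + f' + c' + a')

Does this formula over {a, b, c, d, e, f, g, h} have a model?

Satisfiable

Case g = 0:
From the singleton clause (d), d = 1.
From the singleton clause (b'), b = 0.
From the singleton clause (h'), h = 0.
From the singleton clause (c'), c = 0.
Case e = 0:
From the singleton clause (f'), f = 0.
From the singleton clause (a), a = 1.
This assignment satisfies each clause.
A satisfying assignment: a=1; b=0; c=0; d=1; e=0; f=0; g=0; h=0.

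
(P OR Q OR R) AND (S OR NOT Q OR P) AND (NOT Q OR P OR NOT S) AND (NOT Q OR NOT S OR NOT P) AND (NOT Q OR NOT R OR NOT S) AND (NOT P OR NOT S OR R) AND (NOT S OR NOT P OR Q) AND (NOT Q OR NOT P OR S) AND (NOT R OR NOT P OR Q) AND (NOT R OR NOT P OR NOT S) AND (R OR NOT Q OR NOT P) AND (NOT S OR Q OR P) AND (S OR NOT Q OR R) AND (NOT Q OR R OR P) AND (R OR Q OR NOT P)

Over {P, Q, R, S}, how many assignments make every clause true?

1

There are 2^4 = 16 truth assignments over (P, Q, R, S).
Check each against the 15 clauses (columns in the order P, Q, R, S):
  F F F F  ✗ fails (P OR Q OR R)
  F F F T  ✗ fails (P OR Q OR R)
  F F T F  ✓ satisfies all
  F F T T  ✗ fails (NOT S OR Q OR P)
  F T F F  ✗ fails (S OR NOT Q OR P)
  F T F T  ✗ fails (NOT Q OR P OR NOT S)
  F T T F  ✗ fails (S OR NOT Q OR P)
  F T T T  ✗ fails (NOT Q OR P OR NOT S)
  T F F F  ✗ fails (R OR Q OR NOT P)
  T F F T  ✗ fails (NOT P OR NOT S OR R)
  T F T F  ✗ fails (NOT R OR NOT P OR Q)
  T F T T  ✗ fails (NOT S OR NOT P OR Q)
  T T F F  ✗ fails (NOT Q OR NOT P OR S)
  T T F T  ✗ fails (NOT Q OR NOT S OR NOT P)
  T T T F  ✗ fails (NOT Q OR NOT P OR S)
  T T T T  ✗ fails (NOT Q OR NOT S OR NOT P)
1 of the 16 rows is a model.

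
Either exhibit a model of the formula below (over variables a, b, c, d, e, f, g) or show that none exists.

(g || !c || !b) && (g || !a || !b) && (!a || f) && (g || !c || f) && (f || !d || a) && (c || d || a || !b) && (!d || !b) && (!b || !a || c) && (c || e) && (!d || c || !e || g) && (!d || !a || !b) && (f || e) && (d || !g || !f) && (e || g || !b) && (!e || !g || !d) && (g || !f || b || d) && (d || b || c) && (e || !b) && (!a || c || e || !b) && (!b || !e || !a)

Try a = false.
Try f = true.
Try d = true.
The clause (!b) is unit, so b = false.
Try c = true.
Try e = false.
Every clause is now satisfied; g is unconstrained.

a: false; b: false; c: true; d: true; e: false; f: true; g: true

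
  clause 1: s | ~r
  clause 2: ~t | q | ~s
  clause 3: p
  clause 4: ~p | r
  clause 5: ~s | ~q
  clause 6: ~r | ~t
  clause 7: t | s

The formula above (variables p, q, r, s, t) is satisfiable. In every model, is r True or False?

True

Suppose r = 0.
Unit clause (p) forces p = 1.
Now (~p) is unsatisfied and unit — conflict.
So every satisfying assignment has r = True.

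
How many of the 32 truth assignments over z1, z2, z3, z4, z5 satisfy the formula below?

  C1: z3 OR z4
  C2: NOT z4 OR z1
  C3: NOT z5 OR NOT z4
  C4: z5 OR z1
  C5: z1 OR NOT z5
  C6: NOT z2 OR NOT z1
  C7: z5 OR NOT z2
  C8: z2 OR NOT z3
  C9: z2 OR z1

There are 2^5 = 32 truth assignments over (z1, z2, z3, z4, z5).
Split on z2. With z2 = true, the clauses containing z2 are satisfied and NOT z2 drops from the rest; 0 of the 2^4 = 16 assignments to the other variables satisfy what remains.
With z2 = false, by the same count on the reduced clause set, 1 assignment works.
(One model: z1=T, z2=F, z3=F, z4=T, z5=F.)
Total: 0 + 1 = 1.

1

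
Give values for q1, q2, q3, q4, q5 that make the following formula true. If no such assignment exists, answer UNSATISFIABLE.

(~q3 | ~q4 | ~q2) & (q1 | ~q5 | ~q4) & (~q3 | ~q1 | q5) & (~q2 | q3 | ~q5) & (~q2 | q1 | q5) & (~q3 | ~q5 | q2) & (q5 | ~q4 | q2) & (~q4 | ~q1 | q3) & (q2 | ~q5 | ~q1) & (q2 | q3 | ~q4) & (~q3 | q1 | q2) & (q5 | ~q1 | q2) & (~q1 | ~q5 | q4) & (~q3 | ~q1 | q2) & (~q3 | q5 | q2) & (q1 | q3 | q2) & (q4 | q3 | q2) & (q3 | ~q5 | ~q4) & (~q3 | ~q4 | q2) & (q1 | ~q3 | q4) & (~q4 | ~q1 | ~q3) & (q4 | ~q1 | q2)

Suppose q3 = 0.
Suppose q2 = 1.
Unit clause (~q5) forces q5 = 0.
Unit clause (q1) forces q1 = 1.
Unit clause (~q4) forces q4 = 0.
All clauses are satisfied.

q1=1,  q2=1,  q3=0,  q4=0,  q5=0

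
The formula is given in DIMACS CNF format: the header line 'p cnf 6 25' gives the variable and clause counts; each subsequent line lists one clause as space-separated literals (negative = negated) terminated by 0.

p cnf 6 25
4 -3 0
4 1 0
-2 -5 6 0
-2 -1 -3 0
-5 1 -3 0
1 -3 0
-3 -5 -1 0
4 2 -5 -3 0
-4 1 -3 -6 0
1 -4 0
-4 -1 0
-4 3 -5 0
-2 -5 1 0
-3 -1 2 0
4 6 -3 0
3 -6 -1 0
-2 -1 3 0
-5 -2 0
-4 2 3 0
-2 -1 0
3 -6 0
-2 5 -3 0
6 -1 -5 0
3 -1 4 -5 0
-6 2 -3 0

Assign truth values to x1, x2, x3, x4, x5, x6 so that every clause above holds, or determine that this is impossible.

Try x4 = False.
Unit clause (¬x3) forces x3 = False.
Unit clause (x1) forces x1 = True.
Unit clause (¬x6) forces x6 = False.
Unit clause (¬x2) forces x2 = False.
Unit clause (¬x5) forces x5 = False.
All clauses are satisfied.

x1 ↦ True; x2 ↦ False; x3 ↦ False; x4 ↦ False; x5 ↦ False; x6 ↦ False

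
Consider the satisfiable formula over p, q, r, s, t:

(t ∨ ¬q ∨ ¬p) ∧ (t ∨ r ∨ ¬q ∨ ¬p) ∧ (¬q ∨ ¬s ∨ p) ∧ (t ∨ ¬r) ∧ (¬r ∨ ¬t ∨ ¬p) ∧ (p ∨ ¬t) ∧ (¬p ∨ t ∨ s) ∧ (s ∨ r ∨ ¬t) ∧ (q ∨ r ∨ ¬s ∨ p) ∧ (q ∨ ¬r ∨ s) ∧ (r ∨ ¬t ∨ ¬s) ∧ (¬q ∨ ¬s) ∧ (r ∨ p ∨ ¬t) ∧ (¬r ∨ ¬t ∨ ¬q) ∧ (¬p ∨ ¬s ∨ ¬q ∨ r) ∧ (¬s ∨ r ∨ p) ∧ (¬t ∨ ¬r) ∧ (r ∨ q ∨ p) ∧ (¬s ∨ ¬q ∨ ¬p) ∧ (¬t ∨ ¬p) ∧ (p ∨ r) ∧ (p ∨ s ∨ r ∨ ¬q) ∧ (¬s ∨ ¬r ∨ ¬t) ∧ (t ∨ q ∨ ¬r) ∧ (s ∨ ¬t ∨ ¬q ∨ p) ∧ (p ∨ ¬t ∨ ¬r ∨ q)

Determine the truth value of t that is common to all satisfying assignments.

False

Suppose t = True.
Unit clause (p) forces p = True.
Now (¬p) is unsatisfied and unit — conflict.
So every satisfying assignment has t = False.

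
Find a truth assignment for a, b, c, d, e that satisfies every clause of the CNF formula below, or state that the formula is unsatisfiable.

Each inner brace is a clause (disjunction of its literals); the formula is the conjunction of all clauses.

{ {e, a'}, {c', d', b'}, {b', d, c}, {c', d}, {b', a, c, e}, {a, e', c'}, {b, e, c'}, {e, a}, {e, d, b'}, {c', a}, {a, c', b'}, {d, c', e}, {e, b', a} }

Try e = 1.
Try c = 0.
Try b = 1.
From the singleton clause (d), d = 1.
Every clause is now satisfied; a is unconstrained.

a: 1,  b: 1,  c: 0,  d: 1,  e: 1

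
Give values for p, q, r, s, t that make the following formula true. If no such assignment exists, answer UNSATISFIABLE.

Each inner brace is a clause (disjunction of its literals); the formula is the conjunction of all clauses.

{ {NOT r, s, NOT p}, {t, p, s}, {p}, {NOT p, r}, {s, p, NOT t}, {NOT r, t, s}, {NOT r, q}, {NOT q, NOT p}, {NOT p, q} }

UNSATISFIABLE

The clause (p) is unit, so p = true.
The clause (r) is unit, so r = true.
The clause (s) is unit, so s = true.
The clause (q) is unit, so q = true.
That conflicts with the unit clause (NOT q).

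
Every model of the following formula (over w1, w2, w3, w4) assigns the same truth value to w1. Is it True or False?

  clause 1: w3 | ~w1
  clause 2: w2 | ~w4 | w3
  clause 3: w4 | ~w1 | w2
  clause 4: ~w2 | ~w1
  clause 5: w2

False

Suppose w1 = 1.
Unit clause (w3) forces w3 = 1.
Unit clause (~w2) forces w2 = 0.
That conflicts with the unit clause (w2).
So every satisfying assignment has w1 = False.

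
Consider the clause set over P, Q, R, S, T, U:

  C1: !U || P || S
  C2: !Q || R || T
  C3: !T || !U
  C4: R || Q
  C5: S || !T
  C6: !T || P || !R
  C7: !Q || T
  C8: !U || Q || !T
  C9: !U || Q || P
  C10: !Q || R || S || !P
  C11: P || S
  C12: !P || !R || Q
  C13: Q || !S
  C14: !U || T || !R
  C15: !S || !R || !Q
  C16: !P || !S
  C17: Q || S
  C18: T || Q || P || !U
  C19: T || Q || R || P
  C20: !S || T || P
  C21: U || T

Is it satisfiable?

Branch on T: set T = true.
From the singleton clause (!U), U = false.
From the singleton clause (S), S = true.
From the singleton clause (Q), Q = true.
From the singleton clause (!R), R = false.
From the singleton clause (!P), P = false.
Every clause now holds.
A satisfying assignment: P ↦ false; Q ↦ true; R ↦ false; S ↦ true; T ↦ true; U ↦ false.

Yes, satisfiable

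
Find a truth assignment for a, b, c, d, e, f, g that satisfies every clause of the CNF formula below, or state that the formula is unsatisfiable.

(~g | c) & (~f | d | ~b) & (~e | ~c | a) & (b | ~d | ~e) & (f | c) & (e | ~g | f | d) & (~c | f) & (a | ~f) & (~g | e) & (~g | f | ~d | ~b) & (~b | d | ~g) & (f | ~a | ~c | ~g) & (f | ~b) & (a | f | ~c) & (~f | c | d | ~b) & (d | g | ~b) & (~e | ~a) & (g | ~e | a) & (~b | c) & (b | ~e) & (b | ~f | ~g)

Suppose g = 0.
Suppose f = 1.
The clause (a) is unit, so a = 1.
The clause (~e) is unit, so e = 0.
Suppose d = 1.
Suppose b = 0.
All clauses hold; c can take either value.

a ↦ 1, b ↦ 0, c ↦ 1, d ↦ 1, e ↦ 0, f ↦ 1, g ↦ 0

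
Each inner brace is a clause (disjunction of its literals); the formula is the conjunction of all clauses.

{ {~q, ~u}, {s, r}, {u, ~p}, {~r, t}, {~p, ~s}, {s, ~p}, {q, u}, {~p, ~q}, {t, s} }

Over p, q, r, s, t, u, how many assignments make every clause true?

8

There are 2^6 = 64 truth assignments over (p, q, r, s, t, u).
Split on r. With r = 1, the clauses containing r are satisfied and ~r drops from the rest; 4 of the 2^5 = 32 assignments to the other variables satisfy what remains.
With r = 0, by the same count on the reduced clause set, 4 assignments work.
(One model: p=F, q=F, r=F, s=T, t=F, u=T.)
Total: 4 + 4 = 8.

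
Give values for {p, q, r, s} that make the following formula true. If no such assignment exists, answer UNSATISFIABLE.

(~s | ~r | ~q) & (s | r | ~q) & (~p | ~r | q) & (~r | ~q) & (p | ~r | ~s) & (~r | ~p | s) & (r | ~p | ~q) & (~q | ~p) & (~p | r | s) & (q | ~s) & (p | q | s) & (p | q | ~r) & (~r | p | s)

Suppose r = 0.
Suppose s = 1.
(q) alone gives q = 1.
(~p) alone gives p = 0.
All clauses are satisfied.

p ↦ 0; q ↦ 1; r ↦ 0; s ↦ 1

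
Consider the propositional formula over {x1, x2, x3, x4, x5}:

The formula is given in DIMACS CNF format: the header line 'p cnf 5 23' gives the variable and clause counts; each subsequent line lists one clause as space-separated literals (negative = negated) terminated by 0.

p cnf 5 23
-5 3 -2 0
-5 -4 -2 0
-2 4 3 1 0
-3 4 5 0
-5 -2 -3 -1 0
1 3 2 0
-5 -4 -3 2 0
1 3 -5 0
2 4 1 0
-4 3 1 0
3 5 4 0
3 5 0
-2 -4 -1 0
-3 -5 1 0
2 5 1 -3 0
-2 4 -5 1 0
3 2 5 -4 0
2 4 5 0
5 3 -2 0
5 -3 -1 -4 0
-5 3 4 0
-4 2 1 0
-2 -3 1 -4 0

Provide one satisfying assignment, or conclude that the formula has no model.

Case x3 = True:
Case x4 = False:
The clause (x5) is unit, so x5 = True.
The clause (x1) is unit, so x1 = True.
The clause (¬x2) is unit, so x2 = False.
All clauses are satisfied.

x1 ↦ True, x2 ↦ False, x3 ↦ True, x4 ↦ False, x5 ↦ True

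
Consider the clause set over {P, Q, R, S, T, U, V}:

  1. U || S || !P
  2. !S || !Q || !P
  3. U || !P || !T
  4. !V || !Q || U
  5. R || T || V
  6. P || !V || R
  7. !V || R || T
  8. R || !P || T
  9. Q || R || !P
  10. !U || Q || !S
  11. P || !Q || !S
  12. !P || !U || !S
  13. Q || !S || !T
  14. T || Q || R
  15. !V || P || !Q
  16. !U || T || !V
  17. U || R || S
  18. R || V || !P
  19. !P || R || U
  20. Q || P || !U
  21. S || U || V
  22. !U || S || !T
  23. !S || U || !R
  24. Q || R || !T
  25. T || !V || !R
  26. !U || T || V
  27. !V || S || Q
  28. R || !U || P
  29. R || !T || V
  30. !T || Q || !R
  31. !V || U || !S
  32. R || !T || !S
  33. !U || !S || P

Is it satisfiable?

Try U = true.
Try Q = true.
Try S = false.
From the singleton clause (!T), T = false.
From the singleton clause (!V), V = false.
Now (V) is unsatisfied and unit — conflict.
So S must be the other value — set S = true.
From the singleton clause (!P), P = false.
Now (P) is unsatisfied and unit — conflict.
Either choice for S ends in contradiction.
So Q must be the other value — set Q = false.
From the singleton clause (!S), S = false.
From the singleton clause (P), P = true.
From the singleton clause (R), R = true.
From the singleton clause (!T), T = false.
From the singleton clause (!V), V = false.
Now (V) is unsatisfied and unit — conflict.
Either choice for Q ends in contradiction.
So U must be the other value — set U = false.
Try S = true.
From the singleton clause (!R), R = false.
From the singleton clause (!P), P = false.
From the singleton clause (!V), V = false.
From the singleton clause (T), T = true.
Now (!T) is unsatisfied and unit — conflict.
So S must be the other value — set S = false.
From the singleton clause (!P), P = false.
From the singleton clause (R), R = true.
From the singleton clause (V), V = true.
From the singleton clause (!Q), Q = false.
Now (Q) is unsatisfied and unit — conflict.
Either choice for S ends in contradiction.
Either choice for U ends in contradiction.
No assignment satisfies every clause.

No, unsatisfiable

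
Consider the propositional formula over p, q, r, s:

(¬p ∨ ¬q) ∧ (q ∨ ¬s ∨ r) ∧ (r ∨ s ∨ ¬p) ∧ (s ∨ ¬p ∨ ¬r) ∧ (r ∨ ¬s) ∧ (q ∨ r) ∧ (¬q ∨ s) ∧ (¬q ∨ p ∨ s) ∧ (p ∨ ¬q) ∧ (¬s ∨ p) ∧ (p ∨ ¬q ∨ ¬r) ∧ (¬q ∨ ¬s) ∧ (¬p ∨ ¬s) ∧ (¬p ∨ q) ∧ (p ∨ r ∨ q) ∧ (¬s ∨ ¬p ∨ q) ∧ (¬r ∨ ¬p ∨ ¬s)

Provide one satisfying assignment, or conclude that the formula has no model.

Case p = False:
From the singleton clause (¬q), q = False.
From the singleton clause (r), r = True.
From the singleton clause (¬s), s = False.
This assignment satisfies each clause.

p ↦ False, q ↦ False, r ↦ True, s ↦ False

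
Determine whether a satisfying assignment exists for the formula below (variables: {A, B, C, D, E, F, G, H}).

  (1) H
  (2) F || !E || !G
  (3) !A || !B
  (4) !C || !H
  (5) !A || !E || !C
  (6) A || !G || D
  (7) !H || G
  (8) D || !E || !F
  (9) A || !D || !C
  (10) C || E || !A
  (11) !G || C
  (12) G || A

No, unsatisfiable

(H) alone gives H = true.
(!C) alone gives C = false.
(G) alone gives G = true.
That conflicts with the unit clause (!G).
No assignment satisfies every clause.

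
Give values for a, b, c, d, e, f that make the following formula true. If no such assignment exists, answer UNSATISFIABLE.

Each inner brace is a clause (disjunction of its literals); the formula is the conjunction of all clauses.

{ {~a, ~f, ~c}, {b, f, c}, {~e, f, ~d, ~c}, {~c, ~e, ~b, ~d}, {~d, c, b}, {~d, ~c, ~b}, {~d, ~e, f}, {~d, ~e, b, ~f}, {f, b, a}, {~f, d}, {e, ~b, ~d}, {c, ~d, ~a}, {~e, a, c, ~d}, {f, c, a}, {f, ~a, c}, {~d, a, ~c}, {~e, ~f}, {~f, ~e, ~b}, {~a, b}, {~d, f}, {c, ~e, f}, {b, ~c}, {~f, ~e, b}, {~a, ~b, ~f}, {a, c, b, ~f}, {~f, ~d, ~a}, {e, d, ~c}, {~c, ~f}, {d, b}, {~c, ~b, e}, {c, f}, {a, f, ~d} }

Suppose f = 0.
The clause (~d) is unit, so d = 0.
The clause (b) is unit, so b = 1.
The clause (c) is unit, so c = 1.
The clause (e) is unit, so e = 1.
No clause remains; a is free.

a ↦ 1,  b ↦ 1,  c ↦ 1,  d ↦ 0,  e ↦ 1,  f ↦ 0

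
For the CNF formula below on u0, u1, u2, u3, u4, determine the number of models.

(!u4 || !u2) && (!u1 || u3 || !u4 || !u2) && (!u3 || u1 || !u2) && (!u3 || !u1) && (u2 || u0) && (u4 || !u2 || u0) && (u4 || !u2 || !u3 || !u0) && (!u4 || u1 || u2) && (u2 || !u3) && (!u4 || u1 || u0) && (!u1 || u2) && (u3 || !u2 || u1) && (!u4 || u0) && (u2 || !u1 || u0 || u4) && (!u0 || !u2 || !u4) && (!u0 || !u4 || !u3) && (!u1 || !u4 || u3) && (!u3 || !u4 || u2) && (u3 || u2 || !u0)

1

There are 2^5 = 32 truth assignments over (u0, u1, u2, u3, u4).
Split on u0. With u0 = true, the clauses containing u0 are satisfied and !u0 drops from the rest; 1 of the 2^4 = 16 assignments to the other variables satisfy what remains.
With u0 = false, by the same count on the reduced clause set, 0 assignments work.
(One model: u0=T, u1=T, u2=T, u3=F, u4=F.)
Total: 1 + 0 = 1.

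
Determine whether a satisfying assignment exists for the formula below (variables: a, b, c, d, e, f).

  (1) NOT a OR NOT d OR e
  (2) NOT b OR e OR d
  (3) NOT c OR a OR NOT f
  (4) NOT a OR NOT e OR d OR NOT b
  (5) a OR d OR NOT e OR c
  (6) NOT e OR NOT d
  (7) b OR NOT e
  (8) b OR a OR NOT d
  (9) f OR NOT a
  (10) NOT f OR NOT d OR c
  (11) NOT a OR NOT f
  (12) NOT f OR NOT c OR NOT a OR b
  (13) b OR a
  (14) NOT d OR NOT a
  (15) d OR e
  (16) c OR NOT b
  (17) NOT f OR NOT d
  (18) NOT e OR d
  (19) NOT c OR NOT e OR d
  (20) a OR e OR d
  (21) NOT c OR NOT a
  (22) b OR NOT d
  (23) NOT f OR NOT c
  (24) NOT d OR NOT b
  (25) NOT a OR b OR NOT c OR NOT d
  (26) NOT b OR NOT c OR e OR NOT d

Unsatisfiable

Branch on e: set e = false.
From the singleton clause (d), d = true.
From the singleton clause (NOT a), a = false.
From the singleton clause (b), b = true.
That conflicts with the unit clause (NOT b).
So e must be the other value — set e = true.
From the singleton clause (NOT d), d = false.
That conflicts with the unit clause (d).
Both values of e lead to a conflict.
No assignment satisfies every clause.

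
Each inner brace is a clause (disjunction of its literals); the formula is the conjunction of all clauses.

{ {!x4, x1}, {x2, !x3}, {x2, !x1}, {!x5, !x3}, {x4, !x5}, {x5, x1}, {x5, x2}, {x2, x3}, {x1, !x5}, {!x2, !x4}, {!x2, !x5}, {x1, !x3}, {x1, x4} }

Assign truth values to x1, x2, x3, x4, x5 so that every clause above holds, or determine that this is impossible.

Try x4 = false.
The clause (!x5) is unit, so x5 = false.
The clause (x1) is unit, so x1 = true.
The clause (x2) is unit, so x2 = true.
All clauses hold; x3 can take either value.

x1: true; x2: true; x3: false; x4: false; x5: false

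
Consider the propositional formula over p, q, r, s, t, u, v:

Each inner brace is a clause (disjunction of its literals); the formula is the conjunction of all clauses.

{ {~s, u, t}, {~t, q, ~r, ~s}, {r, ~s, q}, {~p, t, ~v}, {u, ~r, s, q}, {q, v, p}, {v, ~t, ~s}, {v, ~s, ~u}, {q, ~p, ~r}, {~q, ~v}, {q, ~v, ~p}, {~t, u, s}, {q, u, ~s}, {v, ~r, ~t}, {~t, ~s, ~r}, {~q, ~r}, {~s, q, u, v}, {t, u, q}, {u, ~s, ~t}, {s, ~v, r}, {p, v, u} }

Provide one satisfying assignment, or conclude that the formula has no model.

Branch on q: set q = 1.
(~v) alone gives v = 0.
(~r) alone gives r = 0.
Branch on t: set t = 1.
(~s) alone gives s = 0.
(u) alone gives u = 1.
No clause remains; p is free.

p ↦ 0, q ↦ 1, r ↦ 0, s ↦ 0, t ↦ 1, u ↦ 1, v ↦ 0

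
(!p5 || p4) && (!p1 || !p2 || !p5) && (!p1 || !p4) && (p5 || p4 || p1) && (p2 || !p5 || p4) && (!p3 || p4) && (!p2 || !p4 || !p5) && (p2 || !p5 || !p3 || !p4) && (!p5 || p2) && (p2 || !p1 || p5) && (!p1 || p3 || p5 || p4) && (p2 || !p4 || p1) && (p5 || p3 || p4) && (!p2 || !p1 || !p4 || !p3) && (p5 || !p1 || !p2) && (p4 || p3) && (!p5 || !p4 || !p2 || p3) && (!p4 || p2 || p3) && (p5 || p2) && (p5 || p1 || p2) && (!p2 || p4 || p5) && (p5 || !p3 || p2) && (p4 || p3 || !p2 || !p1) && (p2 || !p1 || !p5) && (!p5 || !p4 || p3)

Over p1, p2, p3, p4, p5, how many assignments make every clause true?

2

There are 2^5 = 32 truth assignments over (p1, p2, p3, p4, p5).
Split on p5. With p5 = true, the clauses containing p5 are satisfied and !p5 drops from the rest; 0 of the 2^4 = 16 assignments to the other variables satisfy what remains.
With p5 = false, by the same count on the reduced clause set, 2 assignments work.
Total: 0 + 2 = 2.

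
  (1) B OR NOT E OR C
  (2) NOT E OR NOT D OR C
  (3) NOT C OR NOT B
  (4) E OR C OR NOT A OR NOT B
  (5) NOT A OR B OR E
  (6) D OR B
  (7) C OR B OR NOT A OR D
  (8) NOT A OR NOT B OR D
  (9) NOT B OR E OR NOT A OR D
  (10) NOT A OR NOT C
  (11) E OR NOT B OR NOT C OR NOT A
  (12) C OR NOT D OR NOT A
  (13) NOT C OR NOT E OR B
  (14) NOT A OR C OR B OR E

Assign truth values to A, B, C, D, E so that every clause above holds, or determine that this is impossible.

A ↦ false; B ↦ true; C ↦ false; D ↦ true; E ↦ false

Try C = false.
Try B = true.
Try E = false.
Unit clause (NOT A) forces A = false.
All clauses hold; D can take either value.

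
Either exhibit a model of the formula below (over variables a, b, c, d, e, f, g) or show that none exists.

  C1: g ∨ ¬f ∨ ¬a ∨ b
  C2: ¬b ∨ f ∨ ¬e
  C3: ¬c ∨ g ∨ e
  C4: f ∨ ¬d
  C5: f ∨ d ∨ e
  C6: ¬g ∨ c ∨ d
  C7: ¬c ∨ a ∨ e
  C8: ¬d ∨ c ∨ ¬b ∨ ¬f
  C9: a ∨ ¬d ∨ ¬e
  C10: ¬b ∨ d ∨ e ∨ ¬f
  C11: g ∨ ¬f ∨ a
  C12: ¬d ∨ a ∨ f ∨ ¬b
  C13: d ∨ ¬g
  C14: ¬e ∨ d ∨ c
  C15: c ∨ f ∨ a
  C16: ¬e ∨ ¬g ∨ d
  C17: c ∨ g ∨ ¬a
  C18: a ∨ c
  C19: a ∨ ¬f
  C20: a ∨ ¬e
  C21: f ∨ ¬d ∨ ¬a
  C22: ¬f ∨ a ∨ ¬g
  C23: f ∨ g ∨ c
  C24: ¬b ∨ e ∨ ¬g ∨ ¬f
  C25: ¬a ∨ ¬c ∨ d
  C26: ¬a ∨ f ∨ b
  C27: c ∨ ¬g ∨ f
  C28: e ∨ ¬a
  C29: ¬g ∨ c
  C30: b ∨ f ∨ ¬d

a ↦ True; b ↦ False; c ↦ True; d ↦ True; e ↦ True; f ↦ True; g ↦ True

Branch on f: set f = True.
Unit clause (a) forces a = True.
Unit clause (e) forces e = True.
Branch on g: set g = True.
Unit clause (d) forces d = True.
Unit clause (c) forces c = True.
All clauses hold; b can take either value.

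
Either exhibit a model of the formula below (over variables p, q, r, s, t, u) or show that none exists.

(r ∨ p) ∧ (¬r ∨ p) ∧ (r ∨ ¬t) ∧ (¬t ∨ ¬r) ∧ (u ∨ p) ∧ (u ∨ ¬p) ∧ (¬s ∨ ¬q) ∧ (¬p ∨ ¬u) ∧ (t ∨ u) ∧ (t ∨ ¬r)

Branch on r: set r = True.
From the singleton clause (p), p = True.
From the singleton clause (¬t), t = False.
That conflicts with the unit clause (t).
Undo r and try r = False.
From the singleton clause (p), p = True.
From the singleton clause (¬t), t = False.
From the singleton clause (u), u = True.
That conflicts with the unit clause (¬u).
Both values of r lead to a conflict.

UNSATISFIABLE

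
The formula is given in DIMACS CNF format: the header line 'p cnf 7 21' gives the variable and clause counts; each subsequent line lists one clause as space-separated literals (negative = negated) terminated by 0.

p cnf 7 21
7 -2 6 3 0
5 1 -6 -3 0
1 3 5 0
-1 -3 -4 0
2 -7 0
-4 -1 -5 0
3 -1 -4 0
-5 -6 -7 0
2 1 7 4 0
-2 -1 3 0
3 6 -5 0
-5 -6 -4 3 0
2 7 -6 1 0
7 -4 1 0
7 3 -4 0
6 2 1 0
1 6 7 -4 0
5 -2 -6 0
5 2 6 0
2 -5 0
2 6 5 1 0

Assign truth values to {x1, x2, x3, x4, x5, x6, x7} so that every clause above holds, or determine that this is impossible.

Suppose x2 = True.
Suppose x1 = True.
(x3) alone gives x3 = True.
(¬x4) alone gives x4 = False.
Suppose x5 = True.
Suppose x6 = False.
All clauses hold; x7 can take either value.

x1=True,  x2=True,  x3=True,  x4=False,  x5=True,  x6=False,  x7=True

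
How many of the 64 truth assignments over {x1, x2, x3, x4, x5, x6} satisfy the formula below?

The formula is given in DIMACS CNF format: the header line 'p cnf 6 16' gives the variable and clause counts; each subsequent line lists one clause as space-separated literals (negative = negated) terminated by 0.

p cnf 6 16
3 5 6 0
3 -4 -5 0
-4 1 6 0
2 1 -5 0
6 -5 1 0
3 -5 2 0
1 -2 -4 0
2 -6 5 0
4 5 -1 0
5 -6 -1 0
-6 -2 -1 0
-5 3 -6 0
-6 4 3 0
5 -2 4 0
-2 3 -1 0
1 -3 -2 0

There are 2^6 = 64 truth assignments over (x1, x2, x3, x4, x5, x6).
Split on x6. With x6 = True, the clauses containing x6 are satisfied and ¬x6 drops from the rest; 2 of the 2^5 = 32 assignments to the other variables satisfy what remains.
With x6 = False, by the same count on the reduced clause set, 7 assignments work.
Total: 2 + 7 = 9.

9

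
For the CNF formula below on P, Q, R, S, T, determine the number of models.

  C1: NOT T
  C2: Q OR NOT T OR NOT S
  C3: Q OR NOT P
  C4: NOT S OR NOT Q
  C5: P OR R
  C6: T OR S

There are 2^5 = 32 truth assignments over (P, Q, R, S, T).
Split on S. With S = true, the clauses containing S are satisfied and NOT S drops from the rest; 1 of the 2^4 = 16 assignments to the other variables satisfy what remains.
With S = false, by the same count on the reduced clause set, 0 assignments work.
Total: 1 + 0 = 1.

1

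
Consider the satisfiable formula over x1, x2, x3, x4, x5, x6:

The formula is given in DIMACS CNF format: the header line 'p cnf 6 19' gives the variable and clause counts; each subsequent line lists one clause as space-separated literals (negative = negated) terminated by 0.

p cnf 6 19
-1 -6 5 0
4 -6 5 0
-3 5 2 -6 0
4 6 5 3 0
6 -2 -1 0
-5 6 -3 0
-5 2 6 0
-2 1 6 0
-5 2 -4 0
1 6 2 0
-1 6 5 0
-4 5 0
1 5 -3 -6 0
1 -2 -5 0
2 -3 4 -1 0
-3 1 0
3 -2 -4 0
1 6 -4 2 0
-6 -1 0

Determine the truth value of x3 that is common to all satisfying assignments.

Suppose x3 = True.
From the singleton clause (x1), x1 = True.
From the singleton clause (¬x6), x6 = False.
From the singleton clause (¬x2), x2 = False.
From the singleton clause (¬x5), x5 = False.
But (x5) is also a unit clause — contradiction.
So every satisfying assignment has x3 = False.

False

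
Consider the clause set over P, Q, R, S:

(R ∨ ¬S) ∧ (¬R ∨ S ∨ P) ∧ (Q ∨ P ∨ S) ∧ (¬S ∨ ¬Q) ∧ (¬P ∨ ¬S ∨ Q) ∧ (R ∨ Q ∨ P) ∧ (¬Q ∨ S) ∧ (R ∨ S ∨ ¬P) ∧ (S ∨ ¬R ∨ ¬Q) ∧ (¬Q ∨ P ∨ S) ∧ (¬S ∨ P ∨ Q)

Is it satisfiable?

Satisfiable

Case R = True:
Case S = False:
The clause (P) is unit, so P = True.
The clause (¬Q) is unit, so Q = False.
All clauses are satisfied.
A satisfying assignment: P ↦ True,  Q ↦ False,  R ↦ True,  S ↦ False.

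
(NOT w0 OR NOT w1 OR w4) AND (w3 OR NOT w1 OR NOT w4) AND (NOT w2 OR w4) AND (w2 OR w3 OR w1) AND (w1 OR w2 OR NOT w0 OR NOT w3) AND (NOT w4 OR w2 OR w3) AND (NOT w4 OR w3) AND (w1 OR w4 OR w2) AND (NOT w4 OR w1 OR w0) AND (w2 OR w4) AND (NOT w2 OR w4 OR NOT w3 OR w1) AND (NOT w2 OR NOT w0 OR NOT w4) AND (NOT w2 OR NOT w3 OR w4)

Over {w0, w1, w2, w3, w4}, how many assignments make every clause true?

There are 2^5 = 32 truth assignments over (w0, w1, w2, w3, w4).
Split on w1. With w1 = true, the clauses containing w1 are satisfied and NOT w1 drops from the rest; 3 of the 2^4 = 16 assignments to the other variables satisfy what remains.
With w1 = false, by the same count on the reduced clause set, 0 assignments work.
(One model: w0=F, w1=T, w2=F, w3=T, w4=T.)
Total: 3 + 0 = 3.

3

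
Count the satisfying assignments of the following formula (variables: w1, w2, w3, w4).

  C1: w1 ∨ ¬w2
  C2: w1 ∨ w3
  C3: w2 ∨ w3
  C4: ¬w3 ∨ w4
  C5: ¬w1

There are 2^4 = 16 truth assignments over (w1, w2, w3, w4).
Split on w3. With w3 = True, the clauses containing w3 are satisfied and ¬w3 drops from the rest; 1 of the 2^3 = 8 assignments to the other variables satisfy what remains.
With w3 = False, by the same count on the reduced clause set, 0 assignments work.
Total: 1 + 0 = 1.

1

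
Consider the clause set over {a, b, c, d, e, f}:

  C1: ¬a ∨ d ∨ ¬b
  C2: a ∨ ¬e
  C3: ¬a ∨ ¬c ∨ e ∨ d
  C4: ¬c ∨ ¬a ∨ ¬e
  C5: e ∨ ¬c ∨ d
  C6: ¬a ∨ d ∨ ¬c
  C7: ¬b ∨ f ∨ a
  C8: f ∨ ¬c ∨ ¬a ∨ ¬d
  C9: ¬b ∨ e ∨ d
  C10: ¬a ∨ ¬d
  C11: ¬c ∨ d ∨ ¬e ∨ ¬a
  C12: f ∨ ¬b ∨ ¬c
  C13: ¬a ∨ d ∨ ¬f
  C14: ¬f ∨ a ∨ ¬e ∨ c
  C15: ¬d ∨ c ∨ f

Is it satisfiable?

Yes

Branch on a: set a = False.
Unit clause (¬e) forces e = False.
Branch on c: set c = False.
Branch on b: set b = False.
Branch on d: set d = False.
No clause remains; f is free.
A satisfying assignment: a: False; b: False; c: False; d: False; e: False; f: True.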